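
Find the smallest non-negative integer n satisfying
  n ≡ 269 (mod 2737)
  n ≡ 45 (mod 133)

gcd(2737, 133) = 7 and 7 | (45 − 269), so the pair is consistent; merging gives n ≡ 11217 (mod 52003), where 52003 = lcm(2737, 133).
The solution is unique modulo lcm(2737, 133) = 52003.

11217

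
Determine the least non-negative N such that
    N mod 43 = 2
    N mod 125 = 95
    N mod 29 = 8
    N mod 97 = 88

11436970

The moduli are pairwise coprime; M = 43·125·29·97 = 15119875.
M/43 = 351625; 351625 ≡ 14 (mod 43); 14·40 ≡ 1, so inverse 40.
M/125 = 120959; 120959 ≡ 84 (mod 125); 84·64 ≡ 1, so inverse 64.
M/29 = 521375; 521375 ≡ 13 (mod 29); 13·9 ≡ 1, so inverse 9.
M/97 = 155875; 155875 ≡ 93 (mod 97); 93·24 ≡ 1, so inverse 24.
N ≡ 2·351625·40 + 95·120959·64 + 8·521375·9 + 88·155875·24 = 1130307720.
1130307720 mod 15119875 = 11436970.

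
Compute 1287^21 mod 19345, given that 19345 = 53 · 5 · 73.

Mod 53: 1287 ≡ 15; 15^21 ≡ 47 (mod 53).
Mod 5: 1287 ≡ 2; by Fermat, exponent reduces to 21 mod 4 = 1; 2^1 ≡ 2 (mod 5).
Mod 73: 1287 ≡ 46; 46^21 ≡ 46 (mod 73).
Combine by CRT: x ≡ 47 (mod 53), x ≡ 2 (mod 5), x ≡ 46 (mod 73) ⇒ x ≡ 12237 (mod 19345).

12237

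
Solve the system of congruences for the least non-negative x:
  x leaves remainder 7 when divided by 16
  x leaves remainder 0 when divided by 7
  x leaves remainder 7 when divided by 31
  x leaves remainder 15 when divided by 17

6951

The moduli are pairwise coprime; N = 16·7·31·17 = 59024.
N/16 = 3689; 3689 ≡ 9 (mod 16); 9·9 ≡ 1, so inverse 9.
N/7 = 8432; 8432 ≡ 4 (mod 7); 4·2 ≡ 1, so inverse 2.
N/31 = 1904; 1904 ≡ 13 (mod 31); 13·12 ≡ 1, so inverse 12.
N/17 = 3472; 3472 ≡ 4 (mod 17); 4·13 ≡ 1, so inverse 13.
x ≡ 7·3689·9 + 0·8432·2 + 7·1904·12 + 15·3472·13 = 1069383.
1069383 mod 59024 = 6951.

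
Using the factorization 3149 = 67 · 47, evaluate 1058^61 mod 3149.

1666

Mod 67: 1058 ≡ 53; 53^61 ≡ 58 (mod 67).
Mod 47: 1058 ≡ 24; by Fermat, exponent reduces to 61 mod 46 = 15; 24^15 ≡ 21 (mod 47).
Combine by CRT: x ≡ 58 (mod 67), x ≡ 21 (mod 47) ⇒ x ≡ 1666 (mod 3149).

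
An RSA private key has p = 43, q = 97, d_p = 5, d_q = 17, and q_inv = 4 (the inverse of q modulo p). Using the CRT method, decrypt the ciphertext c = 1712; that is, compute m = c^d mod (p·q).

2750

m₁ = c^(d_p) mod p: c ≡ 35 (mod 43), and 35^5 mod 43 = 41.
m₂ = c^(d_q) mod q: c ≡ 63 (mod 97), and 63^17 mod 97 = 34.
h = q_inv·(m₁ − m₂) mod p = 4·(41 − 34) mod 43 = 28.
m = m₂ + h·q = 34 + 28·97 = 2750.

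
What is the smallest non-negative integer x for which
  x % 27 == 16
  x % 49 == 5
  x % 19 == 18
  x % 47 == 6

217663

Combine the congruences pairwise.
From x ≡ 16 (mod 27) write x = 16 + 27t. Substituting into x ≡ 5 (mod 49) gives 27t ≡ 38 (mod 49), and since 27⁻¹ ≡ 20 (mod 49), t ≡ 25. Hence x ≡ 16 + 27·25 = 691 (mod 1323).
From x ≡ 691 (mod 1323) write x = 691 + 1323t. Substituting into x ≡ 18 (mod 19) gives 1323t ≡ 11 (mod 19), and since 12⁻¹ ≡ 8 (mod 19), t ≡ 12. Hence x ≡ 691 + 1323·12 = 16567 (mod 25137).
From x ≡ 16567 (mod 25137) write x = 16567 + 25137t. Substituting into x ≡ 6 (mod 47) gives 25137t ≡ 30 (mod 47), and since 39⁻¹ ≡ 41 (mod 47), t ≡ 8. Hence x ≡ 16567 + 25137·8 = 217663 (mod 1181439).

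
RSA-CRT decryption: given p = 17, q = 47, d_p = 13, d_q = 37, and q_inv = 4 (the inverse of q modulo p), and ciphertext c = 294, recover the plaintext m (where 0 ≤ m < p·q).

683

m₁ = c^(d_p) mod p: c ≡ 5 (mod 17), and 5^13 mod 17 = 3.
m₂ = c^(d_q) mod q: c ≡ 12 (mod 47), and 12^37 mod 47 = 25.
h = q_inv·(m₁ − m₂) mod p = 4·(3 − 25) mod 17 = 14.
m = m₂ + h·q = 25 + 14·47 = 683.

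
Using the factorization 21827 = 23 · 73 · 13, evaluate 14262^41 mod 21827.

Mod 23: 14262 ≡ 2; by Fermat, exponent reduces to 41 mod 22 = 19; 2^19 ≡ 3 (mod 23).
Mod 73: 14262 ≡ 27; 27^41 ≡ 27 (mod 73).
Mod 13: 14262 ≡ 1; by Fermat, exponent reduces to 41 mod 12 = 5; 1^5 ≡ 1 (mod 13).
Combine by CRT: x ≡ 3 (mod 23), x ≡ 27 (mod 73), x ≡ 1 (mod 13) ⇒ x ≡ 18058 (mod 21827).

18058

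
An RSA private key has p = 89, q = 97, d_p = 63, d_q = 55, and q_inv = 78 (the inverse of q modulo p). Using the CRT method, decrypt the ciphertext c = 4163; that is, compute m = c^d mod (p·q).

m₁ = c^(d_p) mod p: c ≡ 69 (mod 89), and 69^63 mod 89 = 80.
m₂ = c^(d_q) mod q: c ≡ 89 (mod 97), and 89^55 mod 97 = 85.
h = q_inv·(m₁ − m₂) mod p = 78·(80 − 85) mod 89 = 55.
m = m₂ + h·q = 85 + 55·97 = 5420.

5420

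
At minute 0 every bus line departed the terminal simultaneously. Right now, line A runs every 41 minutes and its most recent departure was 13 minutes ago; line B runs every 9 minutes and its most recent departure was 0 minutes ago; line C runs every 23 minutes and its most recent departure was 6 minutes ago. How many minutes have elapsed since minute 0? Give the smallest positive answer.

The moduli are pairwise coprime; N = 41·9·23 = 8487.
N/41 = 207; 207 ≡ 2 (mod 41); 2·21 ≡ 1, so inverse 21.
N/9 = 943; 943 ≡ 7 (mod 9); 7·4 ≡ 1, so inverse 4.
N/23 = 369; 369 ≡ 1 (mod 23), inverse 1.
t ≡ 13·207·21 + 0·943·4 + 6·369·1 = 58725.
58725 mod 8487 = 7803.

7803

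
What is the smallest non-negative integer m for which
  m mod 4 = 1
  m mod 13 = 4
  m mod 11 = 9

Combine the congruences pairwise.
From m ≡ 1 (mod 4) write m = 1 + 4t. Substituting into m ≡ 4 (mod 13) gives 4t ≡ 3 (mod 13), and since 4⁻¹ ≡ 10 (mod 13), t ≡ 4. Hence m ≡ 1 + 4·4 = 17 (mod 52).
From m ≡ 17 (mod 52) write m = 17 + 52t. Substituting into m ≡ 9 (mod 11) gives 52t ≡ 3 (mod 11), and since 8⁻¹ ≡ 7 (mod 11), t ≡ 10. Hence m ≡ 17 + 52·10 = 537 (mod 572).

537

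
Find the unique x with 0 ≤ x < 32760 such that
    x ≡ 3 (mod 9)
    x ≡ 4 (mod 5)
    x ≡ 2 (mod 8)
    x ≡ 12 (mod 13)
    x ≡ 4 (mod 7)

5394

The moduli are pairwise coprime; N = 9·5·8·13·7 = 32760.
N/9 = 3640; 3640 ≡ 4 (mod 9); 4·7 ≡ 1, so inverse 7.
N/5 = 6552; 6552 ≡ 2 (mod 5); 2·3 ≡ 1, so inverse 3.
N/8 = 4095; 4095 ≡ 7 (mod 8); 7·7 ≡ 1, so inverse 7.
N/13 = 2520; 2520 ≡ 11 (mod 13); 11·6 ≡ 1, so inverse 6.
N/7 = 4680; 4680 ≡ 4 (mod 7); 4·2 ≡ 1, so inverse 2.
x ≡ 3·3640·7 + 4·6552·3 + 2·4095·7 + 12·2520·6 + 4·4680·2 = 431274.
431274 mod 32760 = 5394.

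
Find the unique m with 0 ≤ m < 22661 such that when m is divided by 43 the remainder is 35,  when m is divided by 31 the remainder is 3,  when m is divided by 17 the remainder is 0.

2142

The moduli are pairwise coprime; N = 43·31·17 = 22661.
N/43 = 527; 527 ≡ 11 (mod 43); 11·4 ≡ 1, so inverse 4.
N/31 = 731; 731 ≡ 18 (mod 31); 18·19 ≡ 1, so inverse 19.
N/17 = 1333; 1333 ≡ 7 (mod 17); 7·5 ≡ 1, so inverse 5.
m ≡ 35·527·4 + 3·731·19 + 0·1333·5 = 115447.
115447 mod 22661 = 2142.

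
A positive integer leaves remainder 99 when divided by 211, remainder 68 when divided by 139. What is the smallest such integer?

15080

From N ≡ 99 (mod 211) write N = 99 + 211t. Substituting into N ≡ 68 (mod 139) gives 211t ≡ 108 (mod 139), and since 72⁻¹ ≡ 56 (mod 139), t ≡ 71. Hence N ≡ 99 + 211·71 = 15080 (mod 29329).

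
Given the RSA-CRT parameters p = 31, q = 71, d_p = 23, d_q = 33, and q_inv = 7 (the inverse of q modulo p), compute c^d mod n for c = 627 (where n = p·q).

816

m₁ = c^(d_p) mod p: c ≡ 7 (mod 31), and 7^23 mod 31 = 10.
m₂ = c^(d_q) mod q: c ≡ 59 (mod 71), and 59^33 mod 71 = 35.
h = q_inv·(m₁ − m₂) mod p = 7·(10 − 35) mod 31 = 11.
m = m₂ + h·q = 35 + 11·71 = 816.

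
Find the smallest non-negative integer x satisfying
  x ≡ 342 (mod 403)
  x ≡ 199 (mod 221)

gcd(403, 221) = 13 and 13 | (199 − 342), so the pair is consistent; merging gives x ≡ 6387 (mod 6851), where 6851 = lcm(403, 221).
The solution is unique modulo lcm(403, 221) = 6851.

6387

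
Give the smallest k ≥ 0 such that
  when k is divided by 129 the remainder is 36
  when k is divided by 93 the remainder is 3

gcd(129, 93) = 3 and 3 | (3 − 36), so the pair is consistent; merging gives k ≡ 1584 (mod 3999), where 3999 = lcm(129, 93).
The solution is unique modulo lcm(129, 93) = 3999.

1584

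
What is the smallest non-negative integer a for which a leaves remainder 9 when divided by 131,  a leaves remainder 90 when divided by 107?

Combine the congruences pairwise.
From a ≡ 9 (mod 131) write a = 9 + 131t. Substituting into a ≡ 90 (mod 107) gives 131t ≡ 81 (mod 107), and since 24⁻¹ ≡ 58 (mod 107), t ≡ 97. Hence a ≡ 9 + 131·97 = 12716 (mod 14017).

12716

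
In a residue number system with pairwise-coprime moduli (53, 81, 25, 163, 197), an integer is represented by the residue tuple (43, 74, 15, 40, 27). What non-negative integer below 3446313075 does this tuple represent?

2301103640

The moduli are pairwise coprime; N = 53·81·25·163·197 = 3446313075.
N/53 = 65024775; 65024775 ≡ 29 (mod 53); 29·11 ≡ 1, so inverse 11.
N/81 = 42547075; 42547075 ≡ 43 (mod 81); 43·49 ≡ 1, so inverse 49.
N/25 = 137852523; 137852523 ≡ 23 (mod 25); 23·12 ≡ 1, so inverse 12.
N/163 = 21143025; 21143025 ≡ 132 (mod 163); 132·21 ≡ 1, so inverse 21.
N/197 = 17493975; 17493975 ≡ 178 (mod 197); 178·114 ≡ 1, so inverse 114.
x ≡ 43·65024775·11 + 74·42547075·49 + 15·137852523·12 + 40·21143025·21 + 27·17493975·114 = 281452462715.
281452462715 mod 3446313075 = 2301103640.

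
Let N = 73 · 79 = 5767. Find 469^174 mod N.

143

Mod 73: 469 ≡ 31; by Fermat, exponent reduces to 174 mod 72 = 30; 31^30 ≡ 70 (mod 73).
Mod 79: 469 ≡ 74; by Fermat, exponent reduces to 174 mod 78 = 18; 74^18 ≡ 64 (mod 79).
Combine by CRT: x ≡ 70 (mod 73), x ≡ 64 (mod 79) ⇒ x ≡ 143 (mod 5767).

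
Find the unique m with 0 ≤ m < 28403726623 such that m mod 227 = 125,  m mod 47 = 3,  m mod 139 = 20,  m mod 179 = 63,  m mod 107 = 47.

2549566515

The moduli are pairwise coprime; N = 227·47·139·179·107 = 28403726623.
N/227 = 125126549; 125126549 ≡ 63 (mod 227); 63·209 ≡ 1, so inverse 209.
N/47 = 604334609; 604334609 ≡ 8 (mod 47); 8·6 ≡ 1, so inverse 6.
N/139 = 204343357; 204343357 ≡ 13 (mod 139); 13·107 ≡ 1, so inverse 107.
N/179 = 158680037; 158680037 ≡ 117 (mod 179); 117·153 ≡ 1, so inverse 153.
N/107 = 265455389; 265455389 ≡ 52 (mod 107); 52·35 ≡ 1, so inverse 35.
m ≡ 125·125126549·209 + 3·604334609·6 + 20·204343357·107 + 63·158680037·153 + 47·265455389·35 = 5683294891115.
5683294891115 mod 28403726623 = 2549566515.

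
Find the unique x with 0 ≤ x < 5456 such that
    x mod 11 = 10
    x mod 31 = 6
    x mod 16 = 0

2672

Combine the congruences pairwise.
From x ≡ 10 (mod 11) write x = 10 + 11t. Substituting into x ≡ 6 (mod 31) gives 11t ≡ 27 (mod 31), and since 11⁻¹ ≡ 17 (mod 31), t ≡ 25. Hence x ≡ 10 + 11·25 = 285 (mod 341).
From x ≡ 285 (mod 341) write x = 285 + 341t. Substituting into x ≡ 0 (mod 16) gives 341t ≡ 3 (mod 16), and since 5⁻¹ ≡ 13 (mod 16), t ≡ 7. Hence x ≡ 285 + 341·7 = 2672 (mod 5456).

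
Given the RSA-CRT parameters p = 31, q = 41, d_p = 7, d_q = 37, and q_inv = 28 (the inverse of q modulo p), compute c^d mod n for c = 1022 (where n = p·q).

m₁ = c^(d_p) mod p: c ≡ 30 (mod 31), and 30^7 mod 31 = 30.
m₂ = c^(d_q) mod q: c ≡ 38 (mod 41), and 38^37 mod 41 = 3.
h = q_inv·(m₁ − m₂) mod p = 28·(30 − 3) mod 31 = 12.
m = m₂ + h·q = 3 + 12·41 = 495.

495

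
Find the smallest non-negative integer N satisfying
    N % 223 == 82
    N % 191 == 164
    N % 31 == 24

237577

Combine the congruences pairwise.
From N ≡ 82 (mod 223) write N = 82 + 223t. Substituting into N ≡ 164 (mod 191) gives 223t ≡ 82 (mod 191), and since 32⁻¹ ≡ 6 (mod 191), t ≡ 110. Hence N ≡ 82 + 223·110 = 24612 (mod 42593).
From N ≡ 24612 (mod 42593) write N = 24612 + 42593t. Substituting into N ≡ 24 (mod 31) gives 42593t ≡ 26 (mod 31), and since 30⁻¹ ≡ 30 (mod 31), t ≡ 5. Hence N ≡ 24612 + 42593·5 = 237577 (mod 1320383).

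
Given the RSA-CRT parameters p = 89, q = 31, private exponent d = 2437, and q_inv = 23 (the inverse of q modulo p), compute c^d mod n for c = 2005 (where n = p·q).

2026

d_p = d mod (p−1) = 2437 mod 88 = 61; d_q = d mod (q−1) = 7.
m₁ = c^(d_p) mod p: c ≡ 47 (mod 89), and 47^61 mod 89 = 68.
m₂ = c^(d_q) mod q: c ≡ 21 (mod 31), and 21^7 mod 31 = 11.
h = q_inv·(m₁ − m₂) mod p = 23·(68 − 11) mod 89 = 65.
m = m₂ + h·q = 11 + 65·31 = 2026.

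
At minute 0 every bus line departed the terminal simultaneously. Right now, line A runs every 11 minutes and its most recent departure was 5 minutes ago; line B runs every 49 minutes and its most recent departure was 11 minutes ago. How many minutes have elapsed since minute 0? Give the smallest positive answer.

Combine the congruences pairwise.
From t ≡ 5 (mod 11) write t = 5 + 11s. Substituting into t ≡ 11 (mod 49) gives 11s ≡ 6 (mod 49), and since 11⁻¹ ≡ 9 (mod 49), s ≡ 5. Hence t ≡ 5 + 11·5 = 60 (mod 539).

60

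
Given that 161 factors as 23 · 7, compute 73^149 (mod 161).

117

Mod 23: 73 ≡ 4; by Fermat, exponent reduces to 149 mod 22 = 17; 4^17 ≡ 2 (mod 23).
Mod 7: 73 ≡ 3; by Fermat, exponent reduces to 149 mod 6 = 5; 3^5 ≡ 5 (mod 7).
Combine by CRT: x ≡ 2 (mod 23), x ≡ 5 (mod 7) ⇒ x ≡ 117 (mod 161).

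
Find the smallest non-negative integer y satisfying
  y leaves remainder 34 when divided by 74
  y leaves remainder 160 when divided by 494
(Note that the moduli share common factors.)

16462

gcd(74, 494) = 2 and 2 | (160 − 34), so the pair is consistent; merging gives y ≡ 16462 (mod 18278), where 18278 = lcm(74, 494).
The solution is unique modulo lcm(74, 494) = 18278.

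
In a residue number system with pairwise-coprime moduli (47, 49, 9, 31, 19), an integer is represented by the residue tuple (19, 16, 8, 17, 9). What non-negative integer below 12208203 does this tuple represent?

From x ≡ 19 (mod 47) write x = 19 + 47t. Substituting into x ≡ 16 (mod 49) gives 47t ≡ 46 (mod 49), and since 47⁻¹ ≡ 24 (mod 49), t ≡ 26. Hence x ≡ 19 + 47·26 = 1241 (mod 2303).
From x ≡ 1241 (mod 2303) write x = 1241 + 2303t. Substituting into x ≡ 8 (mod 9) gives 2303t ≡ 0 (mod 9), and since 8⁻¹ ≡ 8 (mod 9), t ≡ 0. Hence x ≡ 1241 + 2303·0 = 1241 (mod 20727).
From x ≡ 1241 (mod 20727) write x = 1241 + 20727t. Substituting into x ≡ 17 (mod 31) gives 20727t ≡ 16 (mod 31), and since 19⁻¹ ≡ 18 (mod 31), t ≡ 9. Hence x ≡ 1241 + 20727·9 = 187784 (mod 642537).
From x ≡ 187784 (mod 642537) write x = 187784 + 642537t. Substituting into x ≡ 9 (mod 19) gives 642537t ≡ 2 (mod 19), and since 14⁻¹ ≡ 15 (mod 19), t ≡ 11. Hence x ≡ 187784 + 642537·11 = 7255691 (mod 12208203).

7255691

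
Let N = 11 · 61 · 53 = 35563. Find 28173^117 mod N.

Mod 11: 28173 ≡ 2; by Fermat, exponent reduces to 117 mod 10 = 7; 2^7 ≡ 7 (mod 11).
Mod 61: 28173 ≡ 52; by Fermat, exponent reduces to 117 mod 60 = 57; 52^57 ≡ 41 (mod 61).
Mod 53: 28173 ≡ 30; by Fermat, exponent reduces to 117 mod 52 = 13; 30^13 ≡ 30 (mod 53).
Combine by CRT: x ≡ 7 (mod 11), x ≡ 41 (mod 61), x ≡ 30 (mod 53) ⇒ x ≡ 25417 (mod 35563).

25417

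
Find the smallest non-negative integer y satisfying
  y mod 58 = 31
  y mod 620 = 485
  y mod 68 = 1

gcd(58, 620) = 2 and 2 | (485 − 31), so the pair is consistent; merging gives y ≡ 14125 (mod 17980), where 17980 = lcm(58, 620).
gcd(17980, 68) = 4 and 4 | (1 − 14125), so the pair is consistent; merging gives y ≡ 157965 (mod 305660), where 305660 = lcm(17980, 68).
The solution is unique modulo lcm(58, 620, 68) = 305660.

157965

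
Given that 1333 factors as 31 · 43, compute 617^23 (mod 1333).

Mod 31: 617 ≡ 28; 28^23 ≡ 20 (mod 31).
Mod 43: 617 ≡ 15; 15^23 ≡ 10 (mod 43).
Combine by CRT: x ≡ 20 (mod 31), x ≡ 10 (mod 43) ⇒ x ≡ 268 (mod 1333).

268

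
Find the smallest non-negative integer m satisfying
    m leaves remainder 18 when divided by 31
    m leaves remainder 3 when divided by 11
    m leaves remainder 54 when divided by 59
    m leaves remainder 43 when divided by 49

181833

From m ≡ 18 (mod 31) write m = 18 + 31t. Substituting into m ≡ 3 (mod 11) gives 31t ≡ 7 (mod 11), and since 9⁻¹ ≡ 5 (mod 11), t ≡ 2. Hence m ≡ 18 + 31·2 = 80 (mod 341).
From m ≡ 80 (mod 341) write m = 80 + 341t. Substituting into m ≡ 54 (mod 59) gives 341t ≡ 33 (mod 59), and since 46⁻¹ ≡ 9 (mod 59), t ≡ 2. Hence m ≡ 80 + 341·2 = 762 (mod 20119).
From m ≡ 762 (mod 20119) write m = 762 + 20119t. Substituting into m ≡ 43 (mod 49) gives 20119t ≡ 16 (mod 49), and since 29⁻¹ ≡ 22 (mod 49), t ≡ 9. Hence m ≡ 762 + 20119·9 = 181833 (mod 985831).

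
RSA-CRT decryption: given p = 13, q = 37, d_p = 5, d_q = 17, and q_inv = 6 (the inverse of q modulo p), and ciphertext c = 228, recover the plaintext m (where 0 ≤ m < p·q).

m₁ = c^(d_p) mod p: c ≡ 7 (mod 13), and 7^5 mod 13 = 11.
m₂ = c^(d_q) mod q: c ≡ 6 (mod 37), and 6^17 mod 37 = 6.
h = q_inv·(m₁ − m₂) mod p = 6·(11 − 6) mod 13 = 4.
m = m₂ + h·q = 6 + 4·37 = 154.

154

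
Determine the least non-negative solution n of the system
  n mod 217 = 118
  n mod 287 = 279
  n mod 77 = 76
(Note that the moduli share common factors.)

gcd(217, 287) = 7 and 7 | (279 − 118), so the pair is consistent; merging gives n ≡ 2288 (mod 8897), where 8897 = lcm(217, 287).
gcd(8897, 77) = 7 and 7 | (76 − 2288), so the pair is consistent; merging gives n ≡ 55670 (mod 97867), where 97867 = lcm(8897, 77).
The solution is unique modulo lcm(217, 287, 77) = 97867.

55670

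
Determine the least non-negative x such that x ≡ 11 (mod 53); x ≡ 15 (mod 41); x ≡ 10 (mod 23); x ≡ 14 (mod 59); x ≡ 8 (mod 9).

22071914

The moduli are pairwise coprime; N = 53·41·23·59·9 = 26538849.
N/53 = 500733; 500733 ≡ 42 (mod 53); 42·24 ≡ 1, so inverse 24.
N/41 = 647289; 647289 ≡ 22 (mod 41); 22·28 ≡ 1, so inverse 28.
N/23 = 1153863; 1153863 ≡ 22 (mod 23); 22·22 ≡ 1, so inverse 22.
N/59 = 449811; 449811 ≡ 54 (mod 59); 54·47 ≡ 1, so inverse 47.
N/9 = 2948761; 2948761 ≡ 1 (mod 9), inverse 1.
x ≡ 11·500733·24 + 15·647289·28 + 10·1153863·22 + 14·449811·47 + 8·2948761·1 = 977470478.
977470478 mod 26538849 = 22071914.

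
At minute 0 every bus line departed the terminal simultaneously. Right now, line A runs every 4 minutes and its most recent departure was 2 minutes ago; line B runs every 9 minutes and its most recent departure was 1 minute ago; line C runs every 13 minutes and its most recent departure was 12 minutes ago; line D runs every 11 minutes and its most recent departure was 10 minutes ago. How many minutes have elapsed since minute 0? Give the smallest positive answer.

3574

The moduli are pairwise coprime; N = 4·9·13·11 = 5148.
N/4 = 1287; 1287 ≡ 3 (mod 4); 3·3 ≡ 1, so inverse 3.
N/9 = 572; 572 ≡ 5 (mod 9); 5·2 ≡ 1, so inverse 2.
N/13 = 396; 396 ≡ 6 (mod 13); 6·11 ≡ 1, so inverse 11.
N/11 = 468; 468 ≡ 6 (mod 11); 6·2 ≡ 1, so inverse 2.
t ≡ 2·1287·3 + 1·572·2 + 12·396·11 + 10·468·2 = 70498.
70498 mod 5148 = 3574.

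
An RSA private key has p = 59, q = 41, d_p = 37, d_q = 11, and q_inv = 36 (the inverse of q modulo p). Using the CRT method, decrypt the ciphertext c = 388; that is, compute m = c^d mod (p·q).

m₁ = c^(d_p) mod p: c ≡ 34 (mod 59), and 34^37 mod 59 = 40.
m₂ = c^(d_q) mod q: c ≡ 19 (mod 41), and 19^11 mod 41 = 34.
h = q_inv·(m₁ − m₂) mod p = 36·(40 − 34) mod 59 = 39.
m = m₂ + h·q = 34 + 39·41 = 1633.

1633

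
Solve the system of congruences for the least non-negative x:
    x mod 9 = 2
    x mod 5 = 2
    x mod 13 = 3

The moduli are pairwise coprime; N = 9·5·13 = 585.
N/9 = 65; 65 ≡ 2 (mod 9); 2·5 ≡ 1, so inverse 5.
N/5 = 117; 117 ≡ 2 (mod 5); 2·3 ≡ 1, so inverse 3.
N/13 = 45; 45 ≡ 6 (mod 13); 6·11 ≡ 1, so inverse 11.
x ≡ 2·65·5 + 2·117·3 + 3·45·11 = 2837.
2837 mod 585 = 497.

497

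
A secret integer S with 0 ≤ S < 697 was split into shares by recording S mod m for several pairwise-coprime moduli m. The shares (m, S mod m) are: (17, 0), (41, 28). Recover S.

Combine the congruences pairwise.
From S ≡ 0 (mod 17) write S = 0 + 17t. Substituting into S ≡ 28 (mod 41) gives 17t ≡ 28 (mod 41), and since 17⁻¹ ≡ 29 (mod 41), t ≡ 33. Hence S ≡ 0 + 17·33 = 561 (mod 697).

561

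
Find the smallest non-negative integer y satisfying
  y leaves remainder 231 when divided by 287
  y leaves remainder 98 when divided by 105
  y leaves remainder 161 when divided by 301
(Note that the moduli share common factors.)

gcd(287, 105) = 7 and 7 | (98 − 231), so the pair is consistent; merging gives y ≡ 518 (mod 4305), where 4305 = lcm(287, 105).
gcd(4305, 301) = 7 and 7 | (161 − 518), so the pair is consistent; merging gives y ≡ 26348 (mod 185115), where 185115 = lcm(4305, 301).
The solution is unique modulo lcm(287, 105, 301) = 185115.

26348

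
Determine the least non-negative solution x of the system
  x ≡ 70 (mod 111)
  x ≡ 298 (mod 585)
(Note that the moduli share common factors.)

Combine the congruences pairwise.
gcd(111, 585) = 3 and 3 | (298 − 70), so the pair is consistent; merging gives x ≡ 13168 (mod 21645), where 21645 = lcm(111, 585).
The solution is unique modulo lcm(111, 585) = 21645.

13168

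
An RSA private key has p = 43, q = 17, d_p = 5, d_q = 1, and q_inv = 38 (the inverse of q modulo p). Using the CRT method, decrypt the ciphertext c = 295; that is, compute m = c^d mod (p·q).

652

m₁ = c^(d_p) mod p: c ≡ 37 (mod 43), and 37^5 mod 43 = 7.
m₂ = c^(d_q) mod q: c ≡ 6 (mod 17), and 6^1 mod 17 = 6.
h = q_inv·(m₁ − m₂) mod p = 38·(7 − 6) mod 43 = 38.
m = m₂ + h·q = 6 + 38·17 = 652.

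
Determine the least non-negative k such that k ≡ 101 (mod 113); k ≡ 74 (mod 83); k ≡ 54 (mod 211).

959471

The moduli are pairwise coprime; N = 113·83·211 = 1978969.
N/113 = 17513; 17513 ≡ 111 (mod 113); 111·56 ≡ 1, so inverse 56.
N/83 = 23843; 23843 ≡ 22 (mod 83); 22·34 ≡ 1, so inverse 34.
N/211 = 9379; 9379 ≡ 95 (mod 211); 95·20 ≡ 1, so inverse 20.
k ≡ 101·17513·56 + 74·23843·34 + 54·9379·20 = 169171836.
169171836 mod 1978969 = 959471.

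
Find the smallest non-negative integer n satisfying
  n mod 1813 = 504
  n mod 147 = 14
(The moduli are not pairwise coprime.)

gcd(1813, 147) = 49 and 49 | (14 − 504), so the pair is consistent; merging gives n ≡ 4130 (mod 5439), where 5439 = lcm(1813, 147).
The solution is unique modulo lcm(1813, 147) = 5439.

4130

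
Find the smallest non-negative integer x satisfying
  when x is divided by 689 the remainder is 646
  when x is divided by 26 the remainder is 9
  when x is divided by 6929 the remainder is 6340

96417

gcd(689, 26) = 13 and 13 | (9 − 646), so the pair is consistent; merging gives x ≡ 1335 (mod 1378), where 1378 = lcm(689, 26).
gcd(1378, 6929) = 13 and 13 | (6340 − 1335), so the pair is consistent; merging gives x ≡ 96417 (mod 734474), where 734474 = lcm(1378, 6929).
The solution is unique modulo lcm(689, 26, 6929) = 734474.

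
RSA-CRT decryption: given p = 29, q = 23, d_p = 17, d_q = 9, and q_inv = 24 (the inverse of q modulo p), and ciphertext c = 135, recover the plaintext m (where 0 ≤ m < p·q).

m₁ = c^(d_p) mod p: c ≡ 19 (mod 29), and 19^17 mod 29 = 14.
m₂ = c^(d_q) mod q: c ≡ 20 (mod 23), and 20^9 mod 23 = 5.
h = q_inv·(m₁ − m₂) mod p = 24·(14 − 5) mod 29 = 13.
m = m₂ + h·q = 5 + 13·23 = 304.

304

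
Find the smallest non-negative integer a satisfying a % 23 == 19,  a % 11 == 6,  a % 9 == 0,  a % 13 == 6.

22743

The moduli are pairwise coprime; N = 23·11·9·13 = 29601.
N/23 = 1287; 1287 ≡ 22 (mod 23); 22·22 ≡ 1, so inverse 22.
N/11 = 2691; 2691 ≡ 7 (mod 11); 7·8 ≡ 1, so inverse 8.
N/9 = 3289; 3289 ≡ 4 (mod 9); 4·7 ≡ 1, so inverse 7.
N/13 = 2277; 2277 ≡ 2 (mod 13); 2·7 ≡ 1, so inverse 7.
a ≡ 19·1287·22 + 6·2691·8 + 0·3289·7 + 6·2277·7 = 762768.
762768 mod 29601 = 22743.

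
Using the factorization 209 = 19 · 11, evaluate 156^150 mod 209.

Mod 19: 156 ≡ 4; by Fermat, exponent reduces to 150 mod 18 = 6; 4^6 ≡ 11 (mod 19).
Mod 11: 156 ≡ 2; since 10 | 150, by Fermat 2^150 ≡ 1 (mod 11).
Combine by CRT: x ≡ 11 (mod 19), x ≡ 1 (mod 11) ⇒ x ≡ 144 (mod 209).

144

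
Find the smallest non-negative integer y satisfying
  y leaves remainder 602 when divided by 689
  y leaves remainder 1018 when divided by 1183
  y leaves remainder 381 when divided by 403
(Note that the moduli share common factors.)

gcd(689, 1183) = 13 and 13 | (1018 − 602), so the pair is consistent; merging gives y ≡ 49521 (mod 62699), where 62699 = lcm(689, 1183).
gcd(62699, 403) = 13 and 13 | (381 − 49521), so the pair is consistent; merging gives y ≡ 488414 (mod 1943669), where 1943669 = lcm(62699, 403).
The solution is unique modulo lcm(689, 1183, 403) = 1943669.

488414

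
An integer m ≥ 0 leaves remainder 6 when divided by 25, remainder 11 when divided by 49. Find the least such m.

Combine the congruences pairwise.
From m ≡ 6 (mod 25) write m = 6 + 25t. Substituting into m ≡ 11 (mod 49) gives 25t ≡ 5 (mod 49), and since 25⁻¹ ≡ 2 (mod 49), t ≡ 10. Hence m ≡ 6 + 25·10 = 256 (mod 1225).

256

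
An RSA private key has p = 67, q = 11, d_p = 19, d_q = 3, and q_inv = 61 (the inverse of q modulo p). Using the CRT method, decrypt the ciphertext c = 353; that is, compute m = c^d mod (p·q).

727

m₁ = c^(d_p) mod p: c ≡ 18 (mod 67), and 18^19 mod 67 = 57.
m₂ = c^(d_q) mod q: c ≡ 1 (mod 11), and 1^3 mod 11 = 1.
h = q_inv·(m₁ − m₂) mod p = 61·(57 − 1) mod 67 = 66.
m = m₂ + h·q = 1 + 66·11 = 727.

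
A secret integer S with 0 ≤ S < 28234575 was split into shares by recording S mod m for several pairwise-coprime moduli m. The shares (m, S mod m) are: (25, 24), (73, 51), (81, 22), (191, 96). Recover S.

The moduli are pairwise coprime; N = 25·73·81·191 = 28234575.
N/25 = 1129383; 1129383 ≡ 8 (mod 25); 8·22 ≡ 1, so inverse 22.
N/73 = 386775; 386775 ≡ 21 (mod 73); 21·7 ≡ 1, so inverse 7.
N/81 = 348575; 348575 ≡ 32 (mod 81); 32·38 ≡ 1, so inverse 38.
N/191 = 147825; 147825 ≡ 182 (mod 191); 182·106 ≡ 1, so inverse 106.
S ≡ 24·1129383·22 + 51·386775·7 + 22·348575·38 + 96·147825·106 = 2530068799.
2530068799 mod 28234575 = 17191624.

17191624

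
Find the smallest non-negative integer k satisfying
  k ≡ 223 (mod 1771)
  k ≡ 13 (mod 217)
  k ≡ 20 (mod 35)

154300

Combine the congruences pairwise.
gcd(1771, 217) = 7 and 7 | (13 − 223), so the pair is consistent; merging gives k ≡ 44498 (mod 54901), where 54901 = lcm(1771, 217).
gcd(54901, 35) = 7 and 7 | (20 − 44498), so the pair is consistent; merging gives k ≡ 154300 (mod 274505), where 274505 = lcm(54901, 35).
The solution is unique modulo lcm(1771, 217, 35) = 274505.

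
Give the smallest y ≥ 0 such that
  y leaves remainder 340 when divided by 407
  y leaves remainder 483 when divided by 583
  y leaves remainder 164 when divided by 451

335708

gcd(407, 583) = 11 and 11 | (483 − 340), so the pair is consistent; merging gives y ≡ 12143 (mod 21571), where 21571 = lcm(407, 583).
gcd(21571, 451) = 11 and 11 | (164 − 12143), so the pair is consistent; merging gives y ≡ 335708 (mod 884411), where 884411 = lcm(21571, 451).
The solution is unique modulo lcm(407, 583, 451) = 884411.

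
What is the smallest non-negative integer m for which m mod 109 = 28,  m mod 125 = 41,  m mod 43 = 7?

The moduli are pairwise coprime; N = 109·125·43 = 585875.
N/109 = 5375; 5375 ≡ 34 (mod 109); 34·93 ≡ 1, so inverse 93.
N/125 = 4687; 4687 ≡ 62 (mod 125); 62·123 ≡ 1, so inverse 123.
N/43 = 13625; 13625 ≡ 37 (mod 43); 37·7 ≡ 1, so inverse 7.
m ≡ 28·5375·93 + 41·4687·123 + 7·13625·7 = 38300666.
38300666 mod 585875 = 218791.

218791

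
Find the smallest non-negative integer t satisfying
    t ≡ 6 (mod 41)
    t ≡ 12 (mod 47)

1892

From t ≡ 6 (mod 41) write t = 6 + 41s. Substituting into t ≡ 12 (mod 47) gives 41s ≡ 6 (mod 47), and since 41⁻¹ ≡ 39 (mod 47), s ≡ 46. Hence t ≡ 6 + 41·46 = 1892 (mod 1927).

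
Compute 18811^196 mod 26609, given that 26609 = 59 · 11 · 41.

Mod 59: 18811 ≡ 49; by Fermat, exponent reduces to 196 mod 58 = 22; 49^22 ≡ 19 (mod 59).
Mod 11: 18811 ≡ 1; by Fermat, exponent reduces to 196 mod 10 = 6; 1^6 ≡ 1 (mod 11).
Mod 41: 18811 ≡ 33; by Fermat, exponent reduces to 196 mod 40 = 36; 33^36 ≡ 10 (mod 41).
Combine by CRT: x ≡ 19 (mod 59), x ≡ 1 (mod 11), x ≡ 10 (mod 41) ⇒ x ≡ 25389 (mod 26609).

25389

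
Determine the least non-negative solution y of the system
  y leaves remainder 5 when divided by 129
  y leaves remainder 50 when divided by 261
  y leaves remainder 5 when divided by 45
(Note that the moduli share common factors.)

gcd(129, 261) = 3 and 3 | (50 − 5), so the pair is consistent; merging gives y ≡ 7358 (mod 11223), where 11223 = lcm(129, 261).
gcd(11223, 45) = 9 and 9 | (5 − 7358), so the pair is consistent; merging gives y ≡ 52250 (mod 56115), where 56115 = lcm(11223, 45).
The solution is unique modulo lcm(129, 261, 45) = 56115.

52250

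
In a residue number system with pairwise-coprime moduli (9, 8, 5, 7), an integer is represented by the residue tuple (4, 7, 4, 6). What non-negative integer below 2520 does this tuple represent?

The moduli are pairwise coprime; N = 9·8·5·7 = 2520.
N/9 = 280; 280 ≡ 1 (mod 9), inverse 1.
N/8 = 315; 315 ≡ 3 (mod 8); 3·3 ≡ 1, so inverse 3.
N/5 = 504; 504 ≡ 4 (mod 5); 4·4 ≡ 1, so inverse 4.
N/7 = 360; 360 ≡ 3 (mod 7); 3·5 ≡ 1, so inverse 5.
x ≡ 4·280·1 + 7·315·3 + 4·504·4 + 6·360·5 = 26599.
26599 mod 2520 = 1399.

1399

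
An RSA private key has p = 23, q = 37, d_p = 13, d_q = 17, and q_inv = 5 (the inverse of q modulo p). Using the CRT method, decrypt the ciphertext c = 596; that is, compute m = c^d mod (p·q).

m₁ = c^(d_p) mod p: c ≡ 21 (mod 23), and 21^13 mod 23 = 19.
m₂ = c^(d_q) mod q: c ≡ 4 (mod 37), and 4^17 mod 37 = 28.
h = q_inv·(m₁ − m₂) mod p = 5·(19 − 28) mod 23 = 1.
m = m₂ + h·q = 28 + 1·37 = 65.

65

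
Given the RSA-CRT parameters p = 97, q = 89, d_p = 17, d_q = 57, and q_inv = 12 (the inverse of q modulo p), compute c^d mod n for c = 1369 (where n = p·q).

m₁ = c^(d_p) mod p: c ≡ 11 (mod 97), and 11^17 mod 97 = 94.
m₂ = c^(d_q) mod q: c ≡ 34 (mod 89), and 34^57 mod 89 = 34.
h = q_inv·(m₁ − m₂) mod p = 12·(94 − 34) mod 97 = 41.
m = m₂ + h·q = 34 + 41·89 = 3683.

3683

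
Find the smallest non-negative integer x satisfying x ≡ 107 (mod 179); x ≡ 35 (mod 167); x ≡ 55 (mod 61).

1673041

The moduli are pairwise coprime; N = 179·167·61 = 1823473.
N/179 = 10187; 10187 ≡ 163 (mod 179); 163·123 ≡ 1, so inverse 123.
N/167 = 10919; 10919 ≡ 64 (mod 167); 64·107 ≡ 1, so inverse 107.
N/61 = 29893; 29893 ≡ 3 (mod 61); 3·41 ≡ 1, so inverse 41.
x ≡ 107·10187·123 + 35·10919·107 + 55·29893·41 = 242371477.
242371477 mod 1823473 = 1673041.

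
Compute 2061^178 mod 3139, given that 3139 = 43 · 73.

Mod 43: 2061 ≡ 40; by Fermat, exponent reduces to 178 mod 42 = 10; 40^10 ≡ 10 (mod 43).
Mod 73: 2061 ≡ 17; by Fermat, exponent reduces to 178 mod 72 = 34; 17^34 ≡ 49 (mod 73).
Combine by CRT: x ≡ 10 (mod 43), x ≡ 49 (mod 73) ⇒ x ≡ 268 (mod 3139).

268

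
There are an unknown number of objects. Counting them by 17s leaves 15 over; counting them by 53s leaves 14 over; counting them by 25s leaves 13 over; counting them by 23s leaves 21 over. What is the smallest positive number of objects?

The moduli are pairwise coprime; M = 17·53·25·23 = 518075.
M/17 = 30475; 30475 ≡ 11 (mod 17); 11·14 ≡ 1, so inverse 14.
M/53 = 9775; 9775 ≡ 23 (mod 53); 23·30 ≡ 1, so inverse 30.
M/25 = 20723; 20723 ≡ 23 (mod 25); 23·12 ≡ 1, so inverse 12.
M/23 = 22525; 22525 ≡ 8 (mod 23); 8·3 ≡ 1, so inverse 3.
N ≡ 15·30475·14 + 14·9775·30 + 13·20723·12 + 21·22525·3 = 15157113.
15157113 mod 518075 = 132938.

132938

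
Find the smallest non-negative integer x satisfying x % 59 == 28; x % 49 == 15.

1975

Combine the congruences pairwise.
From x ≡ 28 (mod 59) write x = 28 + 59t. Substituting into x ≡ 15 (mod 49) gives 59t ≡ 36 (mod 49), and since 10⁻¹ ≡ 5 (mod 49), t ≡ 33. Hence x ≡ 28 + 59·33 = 1975 (mod 2891).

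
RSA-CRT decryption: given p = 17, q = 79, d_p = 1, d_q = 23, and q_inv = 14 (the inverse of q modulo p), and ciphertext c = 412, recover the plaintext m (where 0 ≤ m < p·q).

m₁ = c^(d_p) mod p: c ≡ 4 (mod 17), and 4^1 mod 17 = 4.
m₂ = c^(d_q) mod q: c ≡ 17 (mod 79), and 17^23 mod 79 = 58.
h = q_inv·(m₁ − m₂) mod p = 14·(4 − 58) mod 17 = 9.
m = m₂ + h·q = 58 + 9·79 = 769.

769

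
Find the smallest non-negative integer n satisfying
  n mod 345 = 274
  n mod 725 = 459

Combine the congruences pairwise.
gcd(345, 725) = 5 and 5 | (459 − 274), so the pair is consistent; merging gives n ≡ 32359 (mod 50025), where 50025 = lcm(345, 725).
The solution is unique modulo lcm(345, 725) = 50025.

32359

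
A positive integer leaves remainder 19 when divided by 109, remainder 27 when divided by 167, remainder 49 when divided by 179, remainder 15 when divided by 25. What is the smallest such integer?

61554390

Combine the congruences pairwise.
From x ≡ 19 (mod 109) write x = 19 + 109t. Substituting into x ≡ 27 (mod 167) gives 109t ≡ 8 (mod 167), and since 109⁻¹ ≡ 95 (mod 167), t ≡ 92. Hence x ≡ 19 + 109·92 = 10047 (mod 18203).
From x ≡ 10047 (mod 18203) write x = 10047 + 18203t. Substituting into x ≡ 49 (mod 179) gives 18203t ≡ 26 (mod 179), and since 124⁻¹ ≡ 13 (mod 179), t ≡ 159. Hence x ≡ 10047 + 18203·159 = 2904324 (mod 3258337).
From x ≡ 2904324 (mod 3258337) write x = 2904324 + 3258337t. Substituting into x ≡ 15 (mod 25) gives 3258337t ≡ 16 (mod 25), and since 12⁻¹ ≡ 23 (mod 25), t ≡ 18. Hence x ≡ 2904324 + 3258337·18 = 61554390 (mod 81458425).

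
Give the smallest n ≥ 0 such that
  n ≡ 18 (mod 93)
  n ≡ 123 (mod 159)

gcd(93, 159) = 3 and 3 | (123 − 18), so the pair is consistent; merging gives n ≡ 4575 (mod 4929), where 4929 = lcm(93, 159).
The solution is unique modulo lcm(93, 159) = 4929.

4575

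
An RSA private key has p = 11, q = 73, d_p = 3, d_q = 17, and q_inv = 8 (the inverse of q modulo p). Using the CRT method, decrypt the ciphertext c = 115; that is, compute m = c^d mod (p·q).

15

m₁ = c^(d_p) mod p: c ≡ 5 (mod 11), and 5^3 mod 11 = 4.
m₂ = c^(d_q) mod q: c ≡ 42 (mod 73), and 42^17 mod 73 = 15.
h = q_inv·(m₁ − m₂) mod p = 8·(4 − 15) mod 11 = 0.
m = m₂ + h·q = 15 + 0·73 = 15.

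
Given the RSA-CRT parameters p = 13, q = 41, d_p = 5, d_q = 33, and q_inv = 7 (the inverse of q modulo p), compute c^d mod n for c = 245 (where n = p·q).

163

m₁ = c^(d_p) mod p: c ≡ 11 (mod 13), and 11^5 mod 13 = 7.
m₂ = c^(d_q) mod q: c ≡ 40 (mod 41), and 40^33 mod 41 = 40.
h = q_inv·(m₁ − m₂) mod p = 7·(7 − 40) mod 13 = 3.
m = m₂ + h·q = 40 + 3·41 = 163.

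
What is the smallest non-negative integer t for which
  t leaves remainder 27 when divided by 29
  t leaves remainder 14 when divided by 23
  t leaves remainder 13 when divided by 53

7857

From t ≡ 27 (mod 29) write t = 27 + 29s. Substituting into t ≡ 14 (mod 23) gives 29s ≡ 10 (mod 23), and since 6⁻¹ ≡ 4 (mod 23), s ≡ 17. Hence t ≡ 27 + 29·17 = 520 (mod 667).
From t ≡ 520 (mod 667) write t = 520 + 667s. Substituting into t ≡ 13 (mod 53) gives 667s ≡ 23 (mod 53), and since 31⁻¹ ≡ 12 (mod 53), s ≡ 11. Hence t ≡ 520 + 667·11 = 7857 (mod 35351).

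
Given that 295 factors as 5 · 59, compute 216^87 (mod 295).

176

Mod 5: 216 ≡ 1; by Fermat, exponent reduces to 87 mod 4 = 3; 1^3 ≡ 1 (mod 5).
Mod 59: 216 ≡ 39; by Fermat, exponent reduces to 87 mod 58 = 29; 39^29 ≡ 58 (mod 59).
Combine by CRT: x ≡ 1 (mod 5), x ≡ 58 (mod 59) ⇒ x ≡ 176 (mod 295).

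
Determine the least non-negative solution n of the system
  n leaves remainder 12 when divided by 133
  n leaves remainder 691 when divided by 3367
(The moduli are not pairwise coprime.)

20893

gcd(133, 3367) = 7 and 7 | (691 − 12), so the pair is consistent; merging gives n ≡ 20893 (mod 63973), where 63973 = lcm(133, 3367).
The solution is unique modulo lcm(133, 3367) = 63973.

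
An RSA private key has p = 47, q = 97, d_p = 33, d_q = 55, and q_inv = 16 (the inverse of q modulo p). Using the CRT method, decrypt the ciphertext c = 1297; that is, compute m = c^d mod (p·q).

m₁ = c^(d_p) mod p: c ≡ 28 (mod 47), and 28^33 mod 47 = 4.
m₂ = c^(d_q) mod q: c ≡ 36 (mod 97), and 36^55 mod 97 = 36.
h = q_inv·(m₁ − m₂) mod p = 16·(4 − 36) mod 47 = 5.
m = m₂ + h·q = 36 + 5·97 = 521.

521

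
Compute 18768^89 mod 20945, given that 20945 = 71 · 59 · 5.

16248

Mod 71: 18768 ≡ 24; by Fermat, exponent reduces to 89 mod 70 = 19; 24^19 ≡ 60 (mod 71).
Mod 59: 18768 ≡ 6; by Fermat, exponent reduces to 89 mod 58 = 31; 6^31 ≡ 23 (mod 59).
Mod 5: 18768 ≡ 3; by Fermat, exponent reduces to 89 mod 4 = 1; 3^1 ≡ 3 (mod 5).
Combine by CRT: x ≡ 60 (mod 71), x ≡ 23 (mod 59), x ≡ 3 (mod 5) ⇒ x ≡ 16248 (mod 20945).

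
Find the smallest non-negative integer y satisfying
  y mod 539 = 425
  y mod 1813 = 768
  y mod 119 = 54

62410

Combine the congruences pairwise.
gcd(539, 1813) = 49 and 49 | (768 − 425), so the pair is consistent; merging gives y ≡ 2581 (mod 19943), where 19943 = lcm(539, 1813).
gcd(19943, 119) = 7 and 7 | (54 − 2581), so the pair is consistent; merging gives y ≡ 62410 (mod 339031), where 339031 = lcm(19943, 119).
The solution is unique modulo lcm(539, 1813, 119) = 339031.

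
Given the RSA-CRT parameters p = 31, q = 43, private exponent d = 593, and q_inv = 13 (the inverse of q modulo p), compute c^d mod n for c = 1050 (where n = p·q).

277

d_p = d mod (p−1) = 593 mod 30 = 23; d_q = d mod (q−1) = 5.
m₁ = c^(d_p) mod p: c ≡ 27 (mod 31), and 27^23 mod 31 = 29.
m₂ = c^(d_q) mod q: c ≡ 18 (mod 43), and 18^5 mod 43 = 19.
h = q_inv·(m₁ − m₂) mod p = 13·(29 − 19) mod 31 = 6.
m = m₂ + h·q = 19 + 6·43 = 277.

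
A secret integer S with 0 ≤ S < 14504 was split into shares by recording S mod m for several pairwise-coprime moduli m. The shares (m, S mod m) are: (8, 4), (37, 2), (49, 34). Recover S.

The moduli are pairwise coprime; N = 8·37·49 = 14504.
N/8 = 1813; 1813 ≡ 5 (mod 8); 5·5 ≡ 1, so inverse 5.
N/37 = 392; 392 ≡ 22 (mod 37); 22·32 ≡ 1, so inverse 32.
N/49 = 296; 296 ≡ 2 (mod 49); 2·25 ≡ 1, so inverse 25.
S ≡ 4·1813·5 + 2·392·32 + 34·296·25 = 312948.
312948 mod 14504 = 8364.

8364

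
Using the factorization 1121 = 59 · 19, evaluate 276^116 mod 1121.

Mod 59: 276 ≡ 40; since 58 | 116, by Fermat 40^116 ≡ 1 (mod 59).
Mod 19: 276 ≡ 10; by Fermat, exponent reduces to 116 mod 18 = 8; 10^8 ≡ 17 (mod 19).
Combine by CRT: x ≡ 1 (mod 59), x ≡ 17 (mod 19) ⇒ x ≡ 473 (mod 1121).

473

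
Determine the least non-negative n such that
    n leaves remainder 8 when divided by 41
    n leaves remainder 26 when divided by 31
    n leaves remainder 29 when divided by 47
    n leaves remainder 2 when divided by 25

313002

The moduli are pairwise coprime; M = 41·31·47·25 = 1493425.
M/41 = 36425; 36425 ≡ 17 (mod 41); 17·29 ≡ 1, so inverse 29.
M/31 = 48175; 48175 ≡ 1 (mod 31), inverse 1.
M/47 = 31775; 31775 ≡ 3 (mod 47); 3·16 ≡ 1, so inverse 16.
M/25 = 59737; 59737 ≡ 12 (mod 25); 12·23 ≡ 1, so inverse 23.
n ≡ 8·36425·29 + 26·48175·1 + 29·31775·16 + 2·59737·23 = 27194652.
27194652 mod 1493425 = 313002.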